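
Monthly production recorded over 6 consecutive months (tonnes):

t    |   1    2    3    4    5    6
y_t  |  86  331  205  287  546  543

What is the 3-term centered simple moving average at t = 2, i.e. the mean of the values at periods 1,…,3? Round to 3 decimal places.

207.333

Sum of periods 1–3: 86 + 331 + 205 = 622
Divide by 3: 622 / 3 = 207.333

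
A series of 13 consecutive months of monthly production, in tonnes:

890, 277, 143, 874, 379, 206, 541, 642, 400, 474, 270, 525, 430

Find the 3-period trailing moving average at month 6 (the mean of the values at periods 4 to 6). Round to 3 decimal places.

Sum of periods 4–6: 874 + 379 + 206 = 1459
Divide by 3: 1459 / 3 = 486.333

486.333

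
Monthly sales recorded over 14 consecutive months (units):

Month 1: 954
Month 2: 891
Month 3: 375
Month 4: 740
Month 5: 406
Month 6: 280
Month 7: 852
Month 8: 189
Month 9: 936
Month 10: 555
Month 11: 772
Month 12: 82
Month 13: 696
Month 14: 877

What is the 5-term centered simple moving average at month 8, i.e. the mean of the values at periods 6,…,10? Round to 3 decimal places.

562.400

Sum of periods 6–10: 280 + 852 + 189 + 936 + 555 = 2812
Divide by 5: 2812 / 5 = 562.400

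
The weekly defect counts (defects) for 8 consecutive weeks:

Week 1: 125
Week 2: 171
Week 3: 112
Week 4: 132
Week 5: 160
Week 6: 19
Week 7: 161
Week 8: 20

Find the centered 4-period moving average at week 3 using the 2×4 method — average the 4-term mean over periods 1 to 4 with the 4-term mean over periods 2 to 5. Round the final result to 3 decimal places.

Sum over 1–4: 125 + 171 + 112 + 132 = 540
Sum over 2–5: 171 + 112 + 132 + 160 = 575
CMA at t=3 = (540 + 575) / (2·4) = 1115 / 8 = 139.375

139.375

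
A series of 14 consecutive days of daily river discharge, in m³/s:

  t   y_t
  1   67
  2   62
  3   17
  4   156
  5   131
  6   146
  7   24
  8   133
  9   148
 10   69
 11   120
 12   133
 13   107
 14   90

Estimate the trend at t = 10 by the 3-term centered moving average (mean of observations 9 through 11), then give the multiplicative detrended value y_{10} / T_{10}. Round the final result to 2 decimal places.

Trend T_10 = (148 + 69 + 120) / 3 = 337/3 = 112.3333
Ratio to trend: 69 / 112.3333 = 0.61

0.61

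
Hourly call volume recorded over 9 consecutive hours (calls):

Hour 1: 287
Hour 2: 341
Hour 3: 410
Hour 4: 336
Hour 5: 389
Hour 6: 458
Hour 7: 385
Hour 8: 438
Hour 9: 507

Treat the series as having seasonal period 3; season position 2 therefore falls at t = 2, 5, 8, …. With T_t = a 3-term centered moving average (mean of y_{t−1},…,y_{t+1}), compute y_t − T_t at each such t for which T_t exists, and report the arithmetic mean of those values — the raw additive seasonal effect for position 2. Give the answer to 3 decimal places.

Season position 2 occurs at t = 2, 5, 8 (where T_t is defined).
t=2: T_2 = 346.00000; y_2 − T_2 = 341 − 346.00000 = -5.00000
t=5: T_5 = 394.33333; y_5 − T_5 = 389 − 394.33333 = -5.33333
t=8: T_8 = 443.33333; y_8 − T_8 = 438 − 443.33333 = -5.33333
Mean deviation: (-5.00000 + -5.33333 + -5.33333) / 3 = -5.222

-5.222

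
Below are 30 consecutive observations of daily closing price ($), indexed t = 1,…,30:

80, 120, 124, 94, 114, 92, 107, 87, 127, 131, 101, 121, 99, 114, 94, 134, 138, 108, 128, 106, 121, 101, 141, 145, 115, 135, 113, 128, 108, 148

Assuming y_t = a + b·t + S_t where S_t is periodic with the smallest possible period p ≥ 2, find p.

First differences y_{t+1} − y_t: 40, 4, -30, 20, -22, 15, -20, 40, 4, -30, 20, -22, 15, -20, 40, 4, …
The difference pattern repeats every 7 terms and not for any smaller step, so p = 7.

7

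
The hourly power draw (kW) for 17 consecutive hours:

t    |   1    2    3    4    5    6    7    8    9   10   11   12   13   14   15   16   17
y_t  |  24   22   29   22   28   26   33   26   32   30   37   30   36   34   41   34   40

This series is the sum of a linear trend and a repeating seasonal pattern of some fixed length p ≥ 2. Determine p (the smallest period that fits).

4

First differences y_{t+1} − y_t: -2, 7, -7, 6, -2, 7, -7, 6, -2, 7, …
The difference pattern repeats every 4 terms and not for any smaller step, so p = 4.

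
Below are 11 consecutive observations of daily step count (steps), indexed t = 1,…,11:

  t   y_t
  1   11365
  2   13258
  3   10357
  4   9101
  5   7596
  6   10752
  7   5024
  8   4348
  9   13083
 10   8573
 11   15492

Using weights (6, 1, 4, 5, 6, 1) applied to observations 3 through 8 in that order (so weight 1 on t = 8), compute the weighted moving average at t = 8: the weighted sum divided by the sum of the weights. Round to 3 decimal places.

8255.609

Weighted sum: 6·10357 + 1·9101 + 4·7596 + 5·10752 + 6·5024 + 1·4348 = 62142 + 9101 + 30384 + 53760 + 30144 + 4348 = 189879
Weight total: 6 + 1 + 4 + 5 + 6 + 1 = 23
WMA = 189879 / 23 = 8255.609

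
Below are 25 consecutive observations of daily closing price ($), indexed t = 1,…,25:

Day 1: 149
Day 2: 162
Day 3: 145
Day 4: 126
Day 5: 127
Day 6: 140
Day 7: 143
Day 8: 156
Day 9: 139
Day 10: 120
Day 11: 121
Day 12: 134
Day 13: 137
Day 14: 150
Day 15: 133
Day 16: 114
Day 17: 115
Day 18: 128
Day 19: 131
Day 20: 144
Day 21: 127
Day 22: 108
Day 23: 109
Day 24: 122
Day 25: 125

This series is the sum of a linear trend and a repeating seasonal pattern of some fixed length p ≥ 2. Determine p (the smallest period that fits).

First differences y_{t+1} − y_t: 13, -17, -19, 1, 13, 3, 13, -17, -19, 1, 13, 3, 13, -17, …
The difference pattern repeats every 6 terms and not for any smaller step, so p = 6.

6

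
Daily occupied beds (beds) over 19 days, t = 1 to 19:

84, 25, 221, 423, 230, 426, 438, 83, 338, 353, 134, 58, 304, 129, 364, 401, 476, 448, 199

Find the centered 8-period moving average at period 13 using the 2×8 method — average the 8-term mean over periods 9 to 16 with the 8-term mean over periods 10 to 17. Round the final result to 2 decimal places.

Sum over 9–16: 338 + 353 + 134 + 58 + 304 + 129 + 364 + 401 = 2081
Sum over 10–17: 353 + 134 + 58 + 304 + 129 + 364 + 401 + 476 = 2219
CMA at t=13 = (2081 + 2219) / (2·8) = 4300 / 16 = 268.75

268.75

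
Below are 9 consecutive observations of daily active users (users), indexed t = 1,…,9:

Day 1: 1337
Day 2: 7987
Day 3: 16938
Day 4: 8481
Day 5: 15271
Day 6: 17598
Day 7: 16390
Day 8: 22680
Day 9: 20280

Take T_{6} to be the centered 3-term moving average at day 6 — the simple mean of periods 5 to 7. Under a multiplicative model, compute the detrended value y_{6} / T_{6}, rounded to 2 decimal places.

1.07

Trend T_6 = (15271 + 17598 + 16390) / 3 = 49259/3 = 16419.6667
Ratio to trend: 17598 / 16419.6667 = 1.07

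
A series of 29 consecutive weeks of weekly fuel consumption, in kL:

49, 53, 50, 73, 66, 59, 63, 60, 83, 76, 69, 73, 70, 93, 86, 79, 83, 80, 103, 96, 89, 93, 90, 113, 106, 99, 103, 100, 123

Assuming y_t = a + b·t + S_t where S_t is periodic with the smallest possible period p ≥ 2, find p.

First differences y_{t+1} − y_t: 4, -3, 23, -7, -7, 4, -3, 23, -7, -7, 4, -3, …
The difference pattern repeats every 5 terms and not for any smaller step, so p = 5.

5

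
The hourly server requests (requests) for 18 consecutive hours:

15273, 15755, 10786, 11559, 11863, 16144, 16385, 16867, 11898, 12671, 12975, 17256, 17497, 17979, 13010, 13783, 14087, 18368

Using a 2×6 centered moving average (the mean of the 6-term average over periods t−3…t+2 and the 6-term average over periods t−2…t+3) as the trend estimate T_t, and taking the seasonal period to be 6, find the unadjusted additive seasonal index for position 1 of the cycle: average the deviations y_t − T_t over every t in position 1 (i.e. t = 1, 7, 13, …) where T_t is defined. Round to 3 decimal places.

2173.000

Season position 1 occurs at t = 7, 13 (where T_t is defined).
t=7: T_7 = 14212.00000; y_7 − T_7 = 16385 − 14212.00000 = 2173.00000
t=13: T_13 = 15324.00000; y_13 − T_13 = 17497 − 15324.00000 = 2173.00000
Mean deviation: (2173.00000 + 2173.00000) / 2 = 2173.000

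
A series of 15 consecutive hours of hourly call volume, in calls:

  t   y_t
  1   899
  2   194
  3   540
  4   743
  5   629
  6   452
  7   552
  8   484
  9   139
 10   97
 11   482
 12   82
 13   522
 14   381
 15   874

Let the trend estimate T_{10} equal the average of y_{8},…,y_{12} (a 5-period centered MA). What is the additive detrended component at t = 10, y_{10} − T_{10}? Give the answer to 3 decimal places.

Trend T_10 = (484 + 139 + 97 + 482 + 82) / 5 = 1284/5 = 256.80000
Detrended value: 97 − 256.80000 = -159.800

-159.800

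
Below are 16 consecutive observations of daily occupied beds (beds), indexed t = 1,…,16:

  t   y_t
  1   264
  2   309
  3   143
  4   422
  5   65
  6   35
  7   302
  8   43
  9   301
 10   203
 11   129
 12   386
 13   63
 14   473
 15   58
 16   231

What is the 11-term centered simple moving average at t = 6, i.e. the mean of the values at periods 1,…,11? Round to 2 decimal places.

Sum of periods 1–11: 264 + 309 + 143 + 422 + 65 + 35 + 302 + 43 + 301 + 203 + 129 = 2216
Divide by 11: 2216 / 11 = 201.45

201.45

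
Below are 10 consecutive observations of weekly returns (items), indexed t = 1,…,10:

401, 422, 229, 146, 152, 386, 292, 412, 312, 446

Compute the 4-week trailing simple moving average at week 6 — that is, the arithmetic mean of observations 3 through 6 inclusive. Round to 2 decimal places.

Sum of periods 3–6: 229 + 146 + 152 + 386 = 913
Divide by 4: 913 / 4 = 228.25

228.25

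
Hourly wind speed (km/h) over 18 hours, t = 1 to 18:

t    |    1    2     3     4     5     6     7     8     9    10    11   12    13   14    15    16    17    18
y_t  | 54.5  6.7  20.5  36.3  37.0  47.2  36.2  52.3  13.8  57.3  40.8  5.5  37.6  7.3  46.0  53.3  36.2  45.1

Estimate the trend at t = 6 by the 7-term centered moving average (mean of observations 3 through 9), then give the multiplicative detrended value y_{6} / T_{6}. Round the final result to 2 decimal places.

Trend T_6 = (20.5 + 36.3 + 37.0 + 47.2 + 36.2 + 52.3 + 13.8) / 7 = 243.3/7 = 34.7571
Ratio to trend: 47.2 / 34.7571 = 1.36

1.36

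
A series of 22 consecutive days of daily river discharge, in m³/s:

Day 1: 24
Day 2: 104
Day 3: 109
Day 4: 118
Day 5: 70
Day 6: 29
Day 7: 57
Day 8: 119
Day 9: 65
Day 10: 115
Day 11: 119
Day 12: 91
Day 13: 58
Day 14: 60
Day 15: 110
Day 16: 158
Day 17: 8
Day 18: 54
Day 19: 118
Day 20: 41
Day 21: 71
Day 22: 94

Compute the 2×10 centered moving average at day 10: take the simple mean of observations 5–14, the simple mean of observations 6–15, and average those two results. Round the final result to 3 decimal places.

Sum over 5–14: 70 + 29 + 57 + 119 + 65 + 115 + 119 + 91 + 58 + 60 = 783
Sum over 6–15: 29 + 57 + 119 + 65 + 115 + 119 + 91 + 58 + 60 + 110 = 823
CMA at t=10 = (783 + 823) / (2·10) = 1606 / 20 = 80.300

80.300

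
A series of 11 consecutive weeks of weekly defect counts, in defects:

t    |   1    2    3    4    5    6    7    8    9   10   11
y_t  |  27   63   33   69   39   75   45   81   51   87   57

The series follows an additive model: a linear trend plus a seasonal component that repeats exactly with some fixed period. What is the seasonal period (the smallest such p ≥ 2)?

First differences y_{t+1} − y_t: 36, -30, 36, -30, 36, -30, …
The difference pattern repeats every 2 terms and not for any smaller step, so p = 2.

2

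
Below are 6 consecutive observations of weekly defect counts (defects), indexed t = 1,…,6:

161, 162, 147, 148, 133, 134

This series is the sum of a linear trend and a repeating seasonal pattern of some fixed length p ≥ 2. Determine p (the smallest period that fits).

2

First differences y_{t+1} − y_t: 1, -15, 1, -15, 1, …
The difference pattern repeats every 2 terms and not for any smaller step, so p = 2.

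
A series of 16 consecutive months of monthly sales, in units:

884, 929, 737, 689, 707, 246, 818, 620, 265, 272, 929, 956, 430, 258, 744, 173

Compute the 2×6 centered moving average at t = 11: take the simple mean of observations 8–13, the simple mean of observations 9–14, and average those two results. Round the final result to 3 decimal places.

Sum over 8–13: 620 + 265 + 272 + 929 + 956 + 430 = 3472
Sum over 9–14: 265 + 272 + 929 + 956 + 430 + 258 = 3110
CMA at t=11 = (3472 + 3110) / (2·6) = 6582 / 12 = 548.500

548.500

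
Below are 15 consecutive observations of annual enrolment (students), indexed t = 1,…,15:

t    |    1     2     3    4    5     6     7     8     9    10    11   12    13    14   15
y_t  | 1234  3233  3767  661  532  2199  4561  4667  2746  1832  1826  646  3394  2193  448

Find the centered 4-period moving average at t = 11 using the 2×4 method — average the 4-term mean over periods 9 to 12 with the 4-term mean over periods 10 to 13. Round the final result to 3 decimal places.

1843.500

Sum over 9–12: 2746 + 1832 + 1826 + 646 = 7050
Sum over 10–13: 1832 + 1826 + 646 + 3394 = 7698
CMA at t=11 = (7050 + 7698) / (2·4) = 14748 / 8 = 1843.500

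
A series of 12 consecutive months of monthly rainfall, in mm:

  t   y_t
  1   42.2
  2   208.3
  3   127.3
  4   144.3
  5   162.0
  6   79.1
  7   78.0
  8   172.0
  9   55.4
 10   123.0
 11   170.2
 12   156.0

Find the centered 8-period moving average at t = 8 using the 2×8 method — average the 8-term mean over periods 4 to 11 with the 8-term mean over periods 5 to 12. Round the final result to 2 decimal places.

Sum over 4–11: 144.3 + 162.0 + 79.1 + 78.0 + 172.0 + 55.4 + 123.0 + 170.2 = 984.0
Sum over 5–12: 162.0 + 79.1 + 78.0 + 172.0 + 55.4 + 123.0 + 170.2 + 156.0 = 995.7
CMA at t=8 = (984.0 + 995.7) / (2·8) = 1979.7 / 16 = 123.73

123.73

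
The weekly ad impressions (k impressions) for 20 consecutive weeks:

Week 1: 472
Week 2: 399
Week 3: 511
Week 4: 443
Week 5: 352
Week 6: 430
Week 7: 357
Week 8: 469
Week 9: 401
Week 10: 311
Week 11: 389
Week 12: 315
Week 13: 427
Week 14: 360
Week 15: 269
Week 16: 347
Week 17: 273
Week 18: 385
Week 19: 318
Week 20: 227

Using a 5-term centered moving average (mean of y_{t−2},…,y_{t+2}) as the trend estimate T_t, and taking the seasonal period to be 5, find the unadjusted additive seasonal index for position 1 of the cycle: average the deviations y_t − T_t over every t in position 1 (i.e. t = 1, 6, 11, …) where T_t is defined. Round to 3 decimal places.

Season position 1 occurs at t = 6, 11, 16 (where T_t is defined).
t=6: T_6 = 410.20000; y_6 − T_6 = 430 − 410.20000 = 19.80000
t=11: T_11 = 368.60000; y_11 − T_11 = 389 − 368.60000 = 20.40000
t=16: T_16 = 326.80000; y_16 − T_16 = 347 − 326.80000 = 20.20000
Mean deviation: (19.80000 + 20.40000 + 20.20000) / 3 = 20.133

20.133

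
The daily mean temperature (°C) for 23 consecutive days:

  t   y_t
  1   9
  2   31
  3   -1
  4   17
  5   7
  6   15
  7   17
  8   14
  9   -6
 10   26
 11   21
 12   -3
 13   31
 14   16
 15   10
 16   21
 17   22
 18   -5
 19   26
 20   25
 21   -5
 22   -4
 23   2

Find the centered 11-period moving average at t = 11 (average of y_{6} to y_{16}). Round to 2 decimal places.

Sum of periods 6–16: 15 + 17 + 14 + (-6) + 26 + 21 + (-3) + 31 + 16 + 10 + 21 = 162
Divide by 11: 162 / 11 = 14.73

14.73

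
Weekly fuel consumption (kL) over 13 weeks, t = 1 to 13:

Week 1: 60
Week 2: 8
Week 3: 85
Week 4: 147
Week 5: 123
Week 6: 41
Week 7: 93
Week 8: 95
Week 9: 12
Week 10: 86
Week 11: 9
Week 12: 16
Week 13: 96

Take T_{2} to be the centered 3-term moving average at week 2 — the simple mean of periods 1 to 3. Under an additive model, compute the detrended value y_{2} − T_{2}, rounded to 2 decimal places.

Trend T_2 = (60 + 8 + 85) / 3 = 153/3 = 51.0000
Detrended value: 8 − 51.0000 = -43.00

-43.00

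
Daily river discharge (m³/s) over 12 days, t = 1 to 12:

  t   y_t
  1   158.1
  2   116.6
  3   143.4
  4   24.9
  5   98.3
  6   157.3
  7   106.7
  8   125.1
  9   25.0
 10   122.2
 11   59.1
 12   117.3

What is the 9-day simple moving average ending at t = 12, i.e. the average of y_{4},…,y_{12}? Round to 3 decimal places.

92.878

Sum of periods 4–12: 24.9 + 98.3 + 157.3 + 106.7 + 125.1 + 25.0 + 122.2 + 59.1 + 117.3 = 835.9
Divide by 9: 835.9 / 9 = 92.878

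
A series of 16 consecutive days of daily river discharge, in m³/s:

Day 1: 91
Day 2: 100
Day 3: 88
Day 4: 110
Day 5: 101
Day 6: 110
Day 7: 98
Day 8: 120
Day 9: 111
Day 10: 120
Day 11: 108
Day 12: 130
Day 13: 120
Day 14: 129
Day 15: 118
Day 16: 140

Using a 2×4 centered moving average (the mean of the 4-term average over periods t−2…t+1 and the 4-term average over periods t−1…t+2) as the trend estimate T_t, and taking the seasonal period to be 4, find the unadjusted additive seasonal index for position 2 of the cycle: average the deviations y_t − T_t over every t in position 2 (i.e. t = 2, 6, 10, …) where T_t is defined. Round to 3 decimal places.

3.833

Season position 2 occurs at t = 6, 10, 14 (where T_t is defined).
t=6: T_6 = 106.00000; y_6 − T_6 = 110 − 106.00000 = 4.00000
t=10: T_10 = 116.00000; y_10 − T_10 = 120 − 116.00000 = 4.00000
t=14: T_14 = 125.50000; y_14 − T_14 = 129 − 125.50000 = 3.50000
Mean deviation: (4.00000 + 4.00000 + 3.50000) / 3 = 3.833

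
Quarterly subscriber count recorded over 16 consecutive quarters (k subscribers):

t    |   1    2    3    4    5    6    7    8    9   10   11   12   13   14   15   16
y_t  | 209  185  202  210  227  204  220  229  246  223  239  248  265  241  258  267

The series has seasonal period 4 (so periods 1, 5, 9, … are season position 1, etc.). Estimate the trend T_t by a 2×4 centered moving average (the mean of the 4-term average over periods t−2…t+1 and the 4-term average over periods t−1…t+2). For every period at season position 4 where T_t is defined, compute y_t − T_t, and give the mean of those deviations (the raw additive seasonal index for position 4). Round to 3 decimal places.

1.833

Season position 4 occurs at t = 4, 8, 12 (where T_t is defined).
t=4: T_4 = 208.37500; y_4 − T_4 = 210 − 208.37500 = 1.62500
t=8: T_8 = 227.12500; y_8 − T_8 = 229 − 227.12500 = 1.87500
t=12: T_12 = 246.00000; y_12 − T_12 = 248 − 246.00000 = 2.00000
Mean deviation: (1.62500 + 1.87500 + 2.00000) / 3 = 1.833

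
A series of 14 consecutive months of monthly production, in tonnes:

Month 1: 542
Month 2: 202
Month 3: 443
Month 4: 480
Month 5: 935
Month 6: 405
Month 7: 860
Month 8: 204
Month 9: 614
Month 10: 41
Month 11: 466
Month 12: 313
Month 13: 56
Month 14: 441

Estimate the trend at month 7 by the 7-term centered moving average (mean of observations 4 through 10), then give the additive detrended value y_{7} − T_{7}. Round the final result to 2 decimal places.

Trend T_7 = (480 + 935 + 405 + 860 + 204 + 614 + 41) / 7 = 3539/7 = 505.5714
Detrended value: 860 − 505.5714 = 354.43

354.43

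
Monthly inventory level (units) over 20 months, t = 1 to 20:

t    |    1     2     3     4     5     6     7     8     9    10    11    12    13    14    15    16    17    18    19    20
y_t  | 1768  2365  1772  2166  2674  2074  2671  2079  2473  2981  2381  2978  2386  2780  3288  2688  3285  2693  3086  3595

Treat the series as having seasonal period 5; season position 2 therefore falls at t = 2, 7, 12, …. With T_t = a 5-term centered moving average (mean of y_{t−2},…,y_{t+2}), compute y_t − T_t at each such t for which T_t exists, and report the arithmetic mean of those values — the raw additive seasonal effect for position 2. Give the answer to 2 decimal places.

Season position 2 occurs at t = 7, 12, 17 (where T_t is defined).
t=7: T_7 = 2394.2000; y_7 − T_7 = 2671 − 2394.2000 = 276.8000
t=12: T_12 = 2701.2000; y_12 − T_12 = 2978 − 2701.2000 = 276.8000
t=17: T_17 = 3008.0000; y_17 − T_17 = 3285 − 3008.0000 = 277.0000
Mean deviation: (276.8000 + 276.8000 + 277.0000) / 3 = 276.87

276.87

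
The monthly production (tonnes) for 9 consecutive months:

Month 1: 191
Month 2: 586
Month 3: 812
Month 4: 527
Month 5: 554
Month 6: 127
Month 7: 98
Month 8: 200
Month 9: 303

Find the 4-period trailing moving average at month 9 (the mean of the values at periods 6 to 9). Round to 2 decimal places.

Sum of periods 6–9: 127 + 98 + 200 + 303 = 728
Divide by 4: 728 / 4 = 182.00

182.00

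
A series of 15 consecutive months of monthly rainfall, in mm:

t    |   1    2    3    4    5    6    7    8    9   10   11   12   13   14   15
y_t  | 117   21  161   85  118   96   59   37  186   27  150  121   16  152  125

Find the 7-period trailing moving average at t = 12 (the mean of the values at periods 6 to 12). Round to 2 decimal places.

Sum of periods 6–12: 96 + 59 + 37 + 186 + 27 + 150 + 121 = 676
Divide by 7: 676 / 7 = 96.57

96.57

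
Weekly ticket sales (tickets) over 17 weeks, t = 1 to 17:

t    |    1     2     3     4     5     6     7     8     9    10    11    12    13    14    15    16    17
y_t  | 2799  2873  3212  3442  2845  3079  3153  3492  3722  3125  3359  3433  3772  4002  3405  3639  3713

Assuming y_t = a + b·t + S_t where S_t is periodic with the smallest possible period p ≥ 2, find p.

First differences y_{t+1} − y_t: 74, 339, 230, -597, 234, 74, 339, 230, -597, 234, 74, 339, …
The difference pattern repeats every 5 terms and not for any smaller step, so p = 5.

5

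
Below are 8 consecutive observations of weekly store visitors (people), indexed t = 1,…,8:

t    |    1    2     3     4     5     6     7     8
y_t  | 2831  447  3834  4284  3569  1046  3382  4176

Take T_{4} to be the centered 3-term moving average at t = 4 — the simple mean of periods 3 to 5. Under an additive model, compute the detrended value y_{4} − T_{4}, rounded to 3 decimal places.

388.333

Trend T_4 = (3834 + 4284 + 3569) / 3 = 11687/3 = 3895.66667
Detrended value: 4284 − 3895.66667 = 388.333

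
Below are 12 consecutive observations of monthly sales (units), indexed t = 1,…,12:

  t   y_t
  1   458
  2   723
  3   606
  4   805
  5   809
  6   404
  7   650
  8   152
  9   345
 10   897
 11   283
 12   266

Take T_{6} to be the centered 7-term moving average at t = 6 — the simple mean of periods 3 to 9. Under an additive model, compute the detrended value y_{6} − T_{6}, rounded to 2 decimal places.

Trend T_6 = (606 + 805 + 809 + 404 + 650 + 152 + 345) / 7 = 3771/7 = 538.7143
Detrended value: 404 − 538.7143 = -134.71

-134.71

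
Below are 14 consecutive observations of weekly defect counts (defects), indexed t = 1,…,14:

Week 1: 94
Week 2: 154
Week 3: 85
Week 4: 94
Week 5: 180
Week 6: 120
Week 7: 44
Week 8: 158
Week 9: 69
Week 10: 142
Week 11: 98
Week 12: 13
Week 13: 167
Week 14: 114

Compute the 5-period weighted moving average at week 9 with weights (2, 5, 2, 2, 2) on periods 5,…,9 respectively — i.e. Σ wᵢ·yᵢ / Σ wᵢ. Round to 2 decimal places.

115.54

Weighted sum: 2·180 + 5·120 + 2·44 + 2·158 + 2·69 = 360 + 600 + 88 + 316 + 138 = 1502
Weight total: 2 + 5 + 2 + 2 + 2 = 13
WMA = 1502 / 13 = 115.54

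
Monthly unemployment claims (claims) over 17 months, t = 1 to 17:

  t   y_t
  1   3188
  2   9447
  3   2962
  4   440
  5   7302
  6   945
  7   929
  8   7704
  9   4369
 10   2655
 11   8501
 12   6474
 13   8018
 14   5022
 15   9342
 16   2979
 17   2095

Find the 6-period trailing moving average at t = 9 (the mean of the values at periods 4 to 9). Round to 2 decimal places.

Sum of periods 4–9: 440 + 7302 + 945 + 929 + 7704 + 4369 = 21689
Divide by 6: 21689 / 6 = 3614.83

3614.83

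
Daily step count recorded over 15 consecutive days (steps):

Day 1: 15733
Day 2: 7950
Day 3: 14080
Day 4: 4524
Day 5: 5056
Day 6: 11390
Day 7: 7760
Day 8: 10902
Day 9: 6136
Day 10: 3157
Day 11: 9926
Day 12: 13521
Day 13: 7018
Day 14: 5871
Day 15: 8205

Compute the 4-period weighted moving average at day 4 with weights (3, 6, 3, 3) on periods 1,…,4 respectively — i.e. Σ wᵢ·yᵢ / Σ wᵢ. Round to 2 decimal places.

Weighted sum: 3·15733 + 6·7950 + 3·14080 + 3·4524 = 47199 + 47700 + 42240 + 13572 = 150711
Weight total: 3 + 6 + 3 + 3 = 15
WMA = 150711 / 15 = 10047.40

10047.40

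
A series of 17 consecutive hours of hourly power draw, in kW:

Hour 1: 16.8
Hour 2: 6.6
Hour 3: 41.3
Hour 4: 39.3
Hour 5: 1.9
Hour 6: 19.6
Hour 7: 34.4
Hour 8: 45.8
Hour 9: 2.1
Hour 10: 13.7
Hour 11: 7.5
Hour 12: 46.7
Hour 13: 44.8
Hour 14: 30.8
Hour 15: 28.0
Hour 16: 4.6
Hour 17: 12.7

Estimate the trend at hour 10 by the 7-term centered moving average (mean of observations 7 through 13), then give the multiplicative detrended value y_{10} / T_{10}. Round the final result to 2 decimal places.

Trend T_10 = (34.4 + 45.8 + 2.1 + 13.7 + 7.5 + 46.7 + 44.8) / 7 = 195.0/7 = 27.8571
Ratio to trend: 13.7 / 27.8571 = 0.49

0.49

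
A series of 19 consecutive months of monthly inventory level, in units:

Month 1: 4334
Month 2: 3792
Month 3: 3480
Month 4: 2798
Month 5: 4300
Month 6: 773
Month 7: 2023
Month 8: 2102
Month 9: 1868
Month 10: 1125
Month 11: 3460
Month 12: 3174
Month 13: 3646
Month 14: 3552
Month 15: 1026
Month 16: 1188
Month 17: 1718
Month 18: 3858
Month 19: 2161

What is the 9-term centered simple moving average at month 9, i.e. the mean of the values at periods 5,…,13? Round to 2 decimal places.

Sum of periods 5–13: 4300 + 773 + 2023 + 2102 + 1868 + 1125 + 3460 + 3174 + 3646 = 22471
Divide by 9: 22471 / 9 = 2496.78

2496.78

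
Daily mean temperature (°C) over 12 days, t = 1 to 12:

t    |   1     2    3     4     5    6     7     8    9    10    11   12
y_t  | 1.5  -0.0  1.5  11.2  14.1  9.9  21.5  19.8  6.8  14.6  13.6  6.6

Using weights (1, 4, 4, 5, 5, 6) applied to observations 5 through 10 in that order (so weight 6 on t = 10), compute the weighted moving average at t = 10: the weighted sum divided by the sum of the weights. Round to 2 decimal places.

14.41

Weighted sum: 1·14.1 + 4·9.9 + 4·21.5 + 5·19.8 + 5·6.8 + 6·14.6 = 14.1 + 39.6 + 86.0 + 99.0 + 34.0 + 87.6 = 360.3
Weight total: 1 + 4 + 4 + 5 + 5 + 6 = 25
WMA = 360.3 / 25 = 14.41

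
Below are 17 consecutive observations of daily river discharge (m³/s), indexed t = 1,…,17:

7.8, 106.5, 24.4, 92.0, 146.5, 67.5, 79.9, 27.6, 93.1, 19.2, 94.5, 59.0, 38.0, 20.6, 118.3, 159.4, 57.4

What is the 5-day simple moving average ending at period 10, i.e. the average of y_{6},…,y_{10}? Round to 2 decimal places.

Sum of periods 6–10: 67.5 + 79.9 + 27.6 + 93.1 + 19.2 = 287.3
Divide by 5: 287.3 / 5 = 57.46

57.46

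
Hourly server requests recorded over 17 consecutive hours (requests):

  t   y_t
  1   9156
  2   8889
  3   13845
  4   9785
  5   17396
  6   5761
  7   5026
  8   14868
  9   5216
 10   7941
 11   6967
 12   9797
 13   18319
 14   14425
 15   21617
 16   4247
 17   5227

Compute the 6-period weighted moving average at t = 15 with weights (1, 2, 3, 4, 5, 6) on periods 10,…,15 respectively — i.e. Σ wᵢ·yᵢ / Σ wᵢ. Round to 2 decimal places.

Weighted sum: 1·7941 + 2·6967 + 3·9797 + 4·18319 + 5·14425 + 6·21617 = 7941 + 13934 + 29391 + 73276 + 72125 + 129702 = 326369
Weight total: 1 + 2 + 3 + 4 + 5 + 6 = 21
WMA = 326369 / 21 = 15541.38

15541.38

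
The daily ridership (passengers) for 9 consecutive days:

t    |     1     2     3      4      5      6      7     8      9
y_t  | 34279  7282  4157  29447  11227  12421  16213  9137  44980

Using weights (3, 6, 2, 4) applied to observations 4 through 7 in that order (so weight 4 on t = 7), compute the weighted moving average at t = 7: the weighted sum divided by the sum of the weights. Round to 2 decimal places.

Weighted sum: 3·29447 + 6·11227 + 2·12421 + 4·16213 = 88341 + 67362 + 24842 + 64852 = 245397
Weight total: 3 + 6 + 2 + 4 = 15
WMA = 245397 / 15 = 16359.80

16359.80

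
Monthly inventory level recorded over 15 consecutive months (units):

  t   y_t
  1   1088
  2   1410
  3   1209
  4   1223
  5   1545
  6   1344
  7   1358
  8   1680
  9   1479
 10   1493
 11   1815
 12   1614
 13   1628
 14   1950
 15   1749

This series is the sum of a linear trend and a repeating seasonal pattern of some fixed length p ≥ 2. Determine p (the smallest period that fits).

First differences y_{t+1} − y_t: 322, -201, 14, 322, -201, 14, 322, -201, …
The difference pattern repeats every 3 terms and not for any smaller step, so p = 3.

3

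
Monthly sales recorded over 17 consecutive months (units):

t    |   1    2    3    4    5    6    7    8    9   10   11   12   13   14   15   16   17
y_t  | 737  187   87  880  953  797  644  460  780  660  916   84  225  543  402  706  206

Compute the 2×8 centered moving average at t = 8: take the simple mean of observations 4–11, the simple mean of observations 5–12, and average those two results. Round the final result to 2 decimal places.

Sum over 4–11: 880 + 953 + 797 + 644 + 460 + 780 + 660 + 916 = 6090
Sum over 5–12: 953 + 797 + 644 + 460 + 780 + 660 + 916 + 84 = 5294
CMA at t=8 = (6090 + 5294) / (2·8) = 11384 / 16 = 711.50

711.50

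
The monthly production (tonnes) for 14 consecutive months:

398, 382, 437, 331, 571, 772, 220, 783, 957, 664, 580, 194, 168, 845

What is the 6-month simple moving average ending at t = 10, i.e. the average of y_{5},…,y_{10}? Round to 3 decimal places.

661.167

Sum of periods 5–10: 571 + 772 + 220 + 783 + 957 + 664 = 3967
Divide by 6: 3967 / 6 = 661.167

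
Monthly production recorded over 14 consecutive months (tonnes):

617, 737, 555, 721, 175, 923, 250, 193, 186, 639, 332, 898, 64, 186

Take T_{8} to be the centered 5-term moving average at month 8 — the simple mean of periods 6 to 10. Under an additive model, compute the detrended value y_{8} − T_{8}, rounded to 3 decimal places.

-245.200

Trend T_8 = (923 + 250 + 193 + 186 + 639) / 5 = 2191/5 = 438.20000
Detrended value: 193 − 438.20000 = -245.200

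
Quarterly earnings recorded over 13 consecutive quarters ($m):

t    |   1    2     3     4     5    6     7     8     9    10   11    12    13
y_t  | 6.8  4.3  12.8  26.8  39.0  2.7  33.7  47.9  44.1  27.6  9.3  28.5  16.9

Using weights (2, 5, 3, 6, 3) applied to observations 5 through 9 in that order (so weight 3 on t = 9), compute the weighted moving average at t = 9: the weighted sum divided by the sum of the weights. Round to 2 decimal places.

32.23

Weighted sum: 2·39.0 + 5·2.7 + 3·33.7 + 6·47.9 + 3·44.1 = 78.0 + 13.5 + 101.1 + 287.4 + 132.3 = 612.3
Weight total: 2 + 5 + 3 + 6 + 3 = 19
WMA = 612.3 / 19 = 32.23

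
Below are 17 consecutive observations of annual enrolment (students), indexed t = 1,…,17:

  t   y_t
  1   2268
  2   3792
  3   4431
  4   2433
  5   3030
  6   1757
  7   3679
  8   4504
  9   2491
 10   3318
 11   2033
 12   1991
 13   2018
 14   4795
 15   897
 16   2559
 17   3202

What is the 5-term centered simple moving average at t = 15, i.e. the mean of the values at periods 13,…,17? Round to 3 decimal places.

Sum of periods 13–17: 2018 + 4795 + 897 + 2559 + 3202 = 13471
Divide by 5: 13471 / 5 = 2694.200

2694.200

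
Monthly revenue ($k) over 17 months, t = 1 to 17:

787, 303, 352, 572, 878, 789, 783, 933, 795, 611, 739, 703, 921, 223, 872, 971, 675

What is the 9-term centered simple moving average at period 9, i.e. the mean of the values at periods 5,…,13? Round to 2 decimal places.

Sum of periods 5–13: 878 + 789 + 783 + 933 + 795 + 611 + 739 + 703 + 921 = 7152
Divide by 9: 7152 / 9 = 794.67

794.67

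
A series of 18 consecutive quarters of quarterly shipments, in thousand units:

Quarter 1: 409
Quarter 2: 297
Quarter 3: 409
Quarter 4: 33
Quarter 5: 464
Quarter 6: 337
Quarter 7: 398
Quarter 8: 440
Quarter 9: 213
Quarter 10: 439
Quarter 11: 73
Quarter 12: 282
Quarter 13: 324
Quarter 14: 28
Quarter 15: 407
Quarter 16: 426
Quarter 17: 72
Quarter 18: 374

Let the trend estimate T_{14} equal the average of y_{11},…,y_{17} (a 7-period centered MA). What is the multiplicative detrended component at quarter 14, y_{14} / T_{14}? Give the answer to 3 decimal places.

0.122

Trend T_14 = (73 + 282 + 324 + 28 + 407 + 426 + 72) / 7 = 1612/7 = 230.28571
Ratio to trend: 28 / 230.28571 = 0.122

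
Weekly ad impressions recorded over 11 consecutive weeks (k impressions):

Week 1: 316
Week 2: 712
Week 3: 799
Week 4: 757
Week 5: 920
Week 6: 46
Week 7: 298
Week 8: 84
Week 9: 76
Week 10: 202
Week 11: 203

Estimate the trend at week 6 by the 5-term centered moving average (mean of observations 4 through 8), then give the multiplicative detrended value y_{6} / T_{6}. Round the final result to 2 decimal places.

0.11

Trend T_6 = (757 + 920 + 46 + 298 + 84) / 5 = 2105/5 = 421.0000
Ratio to trend: 46 / 421.0000 = 0.11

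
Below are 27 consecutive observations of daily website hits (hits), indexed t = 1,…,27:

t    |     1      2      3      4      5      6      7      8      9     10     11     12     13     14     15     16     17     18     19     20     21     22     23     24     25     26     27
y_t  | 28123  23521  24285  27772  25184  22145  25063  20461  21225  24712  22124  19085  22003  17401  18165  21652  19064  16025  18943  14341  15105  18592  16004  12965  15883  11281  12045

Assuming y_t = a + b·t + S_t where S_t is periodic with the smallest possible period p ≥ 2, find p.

6

First differences y_{t+1} − y_t: -4602, 764, 3487, -2588, -3039, 2918, -4602, 764, 3487, -2588, -3039, 2918, -4602, 764, …
The difference pattern repeats every 6 terms and not for any smaller step, so p = 6.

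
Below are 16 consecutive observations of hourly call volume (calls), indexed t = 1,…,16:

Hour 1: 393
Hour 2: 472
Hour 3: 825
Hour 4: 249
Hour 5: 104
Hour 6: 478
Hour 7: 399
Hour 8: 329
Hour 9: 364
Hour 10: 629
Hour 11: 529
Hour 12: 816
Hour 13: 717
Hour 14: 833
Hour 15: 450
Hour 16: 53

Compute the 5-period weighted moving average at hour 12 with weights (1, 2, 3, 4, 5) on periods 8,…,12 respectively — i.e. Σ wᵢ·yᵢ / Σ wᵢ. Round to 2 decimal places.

609.33

Weighted sum: 1·329 + 2·364 + 3·629 + 4·529 + 5·816 = 329 + 728 + 1887 + 2116 + 4080 = 9140
Weight total: 1 + 2 + 3 + 4 + 5 = 15
WMA = 9140 / 15 = 609.33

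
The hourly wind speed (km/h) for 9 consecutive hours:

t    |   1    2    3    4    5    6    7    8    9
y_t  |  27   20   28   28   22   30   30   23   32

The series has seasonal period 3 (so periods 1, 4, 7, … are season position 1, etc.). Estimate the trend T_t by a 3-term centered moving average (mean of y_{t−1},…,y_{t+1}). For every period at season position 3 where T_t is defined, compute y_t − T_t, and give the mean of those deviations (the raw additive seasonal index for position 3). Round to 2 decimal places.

Season position 3 occurs at t = 3, 6 (where T_t is defined).
t=3: T_3 = 25.3333; y_3 − T_3 = 28 − 25.3333 = 2.6667
t=6: T_6 = 27.3333; y_6 − T_6 = 30 − 27.3333 = 2.6667
Mean deviation: (2.6667 + 2.6667) / 2 = 2.67

2.67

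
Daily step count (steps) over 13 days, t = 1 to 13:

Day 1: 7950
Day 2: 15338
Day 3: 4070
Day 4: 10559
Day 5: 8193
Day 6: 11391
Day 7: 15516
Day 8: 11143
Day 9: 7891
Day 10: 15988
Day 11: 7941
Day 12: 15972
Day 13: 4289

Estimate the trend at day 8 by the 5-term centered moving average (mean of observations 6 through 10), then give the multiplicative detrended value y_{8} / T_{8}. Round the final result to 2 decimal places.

Trend T_8 = (11391 + 15516 + 11143 + 7891 + 15988) / 5 = 61929/5 = 12385.8000
Ratio to trend: 11143 / 12385.8000 = 0.90

0.90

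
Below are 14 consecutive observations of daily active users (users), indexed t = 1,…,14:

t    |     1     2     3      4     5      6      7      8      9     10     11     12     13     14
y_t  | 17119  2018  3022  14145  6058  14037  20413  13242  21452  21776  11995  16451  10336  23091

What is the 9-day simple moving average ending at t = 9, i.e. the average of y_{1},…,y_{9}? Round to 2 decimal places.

12389.56

Sum of periods 1–9: 17119 + 2018 + 3022 + 14145 + 6058 + 14037 + 20413 + 13242 + 21452 = 111506
Divide by 9: 111506 / 9 = 12389.56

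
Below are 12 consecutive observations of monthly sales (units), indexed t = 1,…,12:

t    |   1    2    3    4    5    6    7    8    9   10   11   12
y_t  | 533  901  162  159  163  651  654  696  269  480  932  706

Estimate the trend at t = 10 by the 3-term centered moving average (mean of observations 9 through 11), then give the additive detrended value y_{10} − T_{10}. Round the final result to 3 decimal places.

Trend T_10 = (269 + 480 + 932) / 3 = 1681/3 = 560.33333
Detrended value: 480 − 560.33333 = -80.333

-80.333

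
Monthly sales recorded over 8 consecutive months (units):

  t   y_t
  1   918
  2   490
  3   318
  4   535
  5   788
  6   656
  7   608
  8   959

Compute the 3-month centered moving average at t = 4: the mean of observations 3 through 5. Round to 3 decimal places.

547.000

Sum of periods 3–5: 318 + 535 + 788 = 1641
Divide by 3: 1641 / 3 = 547.000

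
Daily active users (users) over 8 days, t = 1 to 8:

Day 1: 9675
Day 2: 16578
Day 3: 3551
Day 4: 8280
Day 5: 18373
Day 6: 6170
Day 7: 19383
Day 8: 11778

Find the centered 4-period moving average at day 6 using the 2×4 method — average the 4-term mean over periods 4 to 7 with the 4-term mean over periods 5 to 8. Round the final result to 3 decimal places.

Sum over 4–7: 8280 + 18373 + 6170 + 19383 = 52206
Sum over 5–8: 18373 + 6170 + 19383 + 11778 = 55704
CMA at t=6 = (52206 + 55704) / (2·4) = 107910 / 8 = 13488.750

13488.750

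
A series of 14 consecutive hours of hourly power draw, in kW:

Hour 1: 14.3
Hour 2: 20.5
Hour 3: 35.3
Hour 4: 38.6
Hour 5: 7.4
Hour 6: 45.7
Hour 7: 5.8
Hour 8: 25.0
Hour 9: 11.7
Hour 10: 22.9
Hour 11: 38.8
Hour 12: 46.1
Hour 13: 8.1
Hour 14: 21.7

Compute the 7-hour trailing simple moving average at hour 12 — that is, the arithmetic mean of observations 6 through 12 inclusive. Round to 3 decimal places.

28.000

Sum of periods 6–12: 45.7 + 5.8 + 25.0 + 11.7 + 22.9 + 38.8 + 46.1 = 196.0
Divide by 7: 196.0 / 7 = 28.000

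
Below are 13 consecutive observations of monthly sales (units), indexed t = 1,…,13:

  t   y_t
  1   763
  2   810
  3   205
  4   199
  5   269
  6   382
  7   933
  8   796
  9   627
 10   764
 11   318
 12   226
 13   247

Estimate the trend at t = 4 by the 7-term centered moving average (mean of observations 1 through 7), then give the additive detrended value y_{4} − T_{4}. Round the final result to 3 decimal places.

-309.714

Trend T_4 = (763 + 810 + 205 + 199 + 269 + 382 + 933) / 7 = 3561/7 = 508.71429
Detrended value: 199 − 508.71429 = -309.714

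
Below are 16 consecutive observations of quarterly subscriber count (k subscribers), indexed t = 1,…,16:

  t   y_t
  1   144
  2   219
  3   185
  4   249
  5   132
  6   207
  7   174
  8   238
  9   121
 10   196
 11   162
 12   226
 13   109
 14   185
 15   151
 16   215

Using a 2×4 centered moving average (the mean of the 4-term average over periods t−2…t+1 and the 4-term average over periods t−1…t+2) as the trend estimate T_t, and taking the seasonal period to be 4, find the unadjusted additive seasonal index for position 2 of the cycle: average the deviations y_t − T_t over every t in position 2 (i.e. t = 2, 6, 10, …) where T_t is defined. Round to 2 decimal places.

18.25

Season position 2 occurs at t = 6, 10, 14 (where T_t is defined).
t=6: T_6 = 189.1250; y_6 − T_6 = 207 − 189.1250 = 17.8750
t=10: T_10 = 177.7500; y_10 − T_10 = 196 − 177.7500 = 18.2500
t=14: T_14 = 166.3750; y_14 − T_14 = 185 − 166.3750 = 18.6250
Mean deviation: (17.8750 + 18.2500 + 18.6250) / 3 = 18.25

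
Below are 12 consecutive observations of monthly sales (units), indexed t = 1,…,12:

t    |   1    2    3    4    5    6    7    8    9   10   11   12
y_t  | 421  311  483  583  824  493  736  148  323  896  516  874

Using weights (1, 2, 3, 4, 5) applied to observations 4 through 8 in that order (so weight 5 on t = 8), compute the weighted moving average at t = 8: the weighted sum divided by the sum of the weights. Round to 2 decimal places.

492.93

Weighted sum: 1·583 + 2·824 + 3·493 + 4·736 + 5·148 = 583 + 1648 + 1479 + 2944 + 740 = 7394
Weight total: 1 + 2 + 3 + 4 + 5 = 15
WMA = 7394 / 15 = 492.93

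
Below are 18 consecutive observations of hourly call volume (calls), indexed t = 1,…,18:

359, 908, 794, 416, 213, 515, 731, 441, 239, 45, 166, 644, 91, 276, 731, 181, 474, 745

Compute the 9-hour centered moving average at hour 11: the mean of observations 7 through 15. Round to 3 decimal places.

Sum of periods 7–15: 731 + 441 + 239 + 45 + 166 + 644 + 91 + 276 + 731 = 3364
Divide by 9: 3364 / 9 = 373.778

373.778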